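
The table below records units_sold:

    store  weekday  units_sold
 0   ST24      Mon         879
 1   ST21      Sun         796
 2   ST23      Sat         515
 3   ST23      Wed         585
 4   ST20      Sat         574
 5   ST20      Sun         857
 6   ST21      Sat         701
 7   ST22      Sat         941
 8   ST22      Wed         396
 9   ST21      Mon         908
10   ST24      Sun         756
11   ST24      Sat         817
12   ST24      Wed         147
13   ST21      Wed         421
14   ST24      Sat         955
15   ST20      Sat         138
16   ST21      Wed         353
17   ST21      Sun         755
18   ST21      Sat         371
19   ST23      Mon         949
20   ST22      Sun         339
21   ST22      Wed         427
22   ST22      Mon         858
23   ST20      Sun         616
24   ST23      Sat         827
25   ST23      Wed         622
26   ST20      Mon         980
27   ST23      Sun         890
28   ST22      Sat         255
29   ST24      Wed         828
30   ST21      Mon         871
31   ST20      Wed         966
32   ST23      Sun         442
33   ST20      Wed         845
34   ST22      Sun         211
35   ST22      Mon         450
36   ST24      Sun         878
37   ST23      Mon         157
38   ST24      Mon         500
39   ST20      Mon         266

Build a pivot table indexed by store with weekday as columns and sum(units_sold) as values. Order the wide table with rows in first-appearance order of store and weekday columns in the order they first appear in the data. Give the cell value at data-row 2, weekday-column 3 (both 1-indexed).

With rows in first-appearance order of store, row 2 is store=ST21. weekday columns in first-appearance order: Mon, Sun, Sat, Wed; column 3 is Sat.
Long rows with store=ST21, weekday=Sat: 701 + 371 = 1072.

1072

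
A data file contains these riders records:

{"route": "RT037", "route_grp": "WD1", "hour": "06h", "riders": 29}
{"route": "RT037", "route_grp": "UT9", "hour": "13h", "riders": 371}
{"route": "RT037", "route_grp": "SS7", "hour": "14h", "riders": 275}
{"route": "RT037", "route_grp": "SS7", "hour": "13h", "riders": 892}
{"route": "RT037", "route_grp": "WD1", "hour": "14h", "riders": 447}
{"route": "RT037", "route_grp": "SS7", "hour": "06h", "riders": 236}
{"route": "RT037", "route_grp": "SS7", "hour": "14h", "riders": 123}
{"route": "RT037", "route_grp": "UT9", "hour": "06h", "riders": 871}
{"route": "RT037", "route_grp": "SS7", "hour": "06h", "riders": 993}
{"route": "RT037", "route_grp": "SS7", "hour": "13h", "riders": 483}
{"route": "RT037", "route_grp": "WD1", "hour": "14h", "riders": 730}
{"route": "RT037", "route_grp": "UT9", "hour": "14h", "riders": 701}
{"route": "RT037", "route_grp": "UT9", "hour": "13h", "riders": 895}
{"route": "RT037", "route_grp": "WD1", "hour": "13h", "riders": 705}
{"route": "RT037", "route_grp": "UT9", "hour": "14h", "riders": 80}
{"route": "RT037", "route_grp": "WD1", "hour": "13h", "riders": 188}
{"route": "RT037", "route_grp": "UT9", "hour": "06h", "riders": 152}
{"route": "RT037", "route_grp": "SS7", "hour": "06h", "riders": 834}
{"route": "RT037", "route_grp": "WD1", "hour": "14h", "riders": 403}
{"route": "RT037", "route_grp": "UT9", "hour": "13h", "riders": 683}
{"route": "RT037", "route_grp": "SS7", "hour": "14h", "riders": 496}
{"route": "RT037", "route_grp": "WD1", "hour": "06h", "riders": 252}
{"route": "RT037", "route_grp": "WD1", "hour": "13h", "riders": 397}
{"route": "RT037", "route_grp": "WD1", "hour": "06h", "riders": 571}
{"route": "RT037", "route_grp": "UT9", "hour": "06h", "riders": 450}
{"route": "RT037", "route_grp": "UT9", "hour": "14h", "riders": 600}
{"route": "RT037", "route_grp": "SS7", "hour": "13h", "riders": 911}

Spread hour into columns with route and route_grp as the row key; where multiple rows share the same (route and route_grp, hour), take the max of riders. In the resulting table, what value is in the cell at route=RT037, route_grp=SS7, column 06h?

993

Rows with route=RT037, route_grp=SS7 and hour=06h: riders values are 236, 993, 834.
max(236, 993, 834) = 993.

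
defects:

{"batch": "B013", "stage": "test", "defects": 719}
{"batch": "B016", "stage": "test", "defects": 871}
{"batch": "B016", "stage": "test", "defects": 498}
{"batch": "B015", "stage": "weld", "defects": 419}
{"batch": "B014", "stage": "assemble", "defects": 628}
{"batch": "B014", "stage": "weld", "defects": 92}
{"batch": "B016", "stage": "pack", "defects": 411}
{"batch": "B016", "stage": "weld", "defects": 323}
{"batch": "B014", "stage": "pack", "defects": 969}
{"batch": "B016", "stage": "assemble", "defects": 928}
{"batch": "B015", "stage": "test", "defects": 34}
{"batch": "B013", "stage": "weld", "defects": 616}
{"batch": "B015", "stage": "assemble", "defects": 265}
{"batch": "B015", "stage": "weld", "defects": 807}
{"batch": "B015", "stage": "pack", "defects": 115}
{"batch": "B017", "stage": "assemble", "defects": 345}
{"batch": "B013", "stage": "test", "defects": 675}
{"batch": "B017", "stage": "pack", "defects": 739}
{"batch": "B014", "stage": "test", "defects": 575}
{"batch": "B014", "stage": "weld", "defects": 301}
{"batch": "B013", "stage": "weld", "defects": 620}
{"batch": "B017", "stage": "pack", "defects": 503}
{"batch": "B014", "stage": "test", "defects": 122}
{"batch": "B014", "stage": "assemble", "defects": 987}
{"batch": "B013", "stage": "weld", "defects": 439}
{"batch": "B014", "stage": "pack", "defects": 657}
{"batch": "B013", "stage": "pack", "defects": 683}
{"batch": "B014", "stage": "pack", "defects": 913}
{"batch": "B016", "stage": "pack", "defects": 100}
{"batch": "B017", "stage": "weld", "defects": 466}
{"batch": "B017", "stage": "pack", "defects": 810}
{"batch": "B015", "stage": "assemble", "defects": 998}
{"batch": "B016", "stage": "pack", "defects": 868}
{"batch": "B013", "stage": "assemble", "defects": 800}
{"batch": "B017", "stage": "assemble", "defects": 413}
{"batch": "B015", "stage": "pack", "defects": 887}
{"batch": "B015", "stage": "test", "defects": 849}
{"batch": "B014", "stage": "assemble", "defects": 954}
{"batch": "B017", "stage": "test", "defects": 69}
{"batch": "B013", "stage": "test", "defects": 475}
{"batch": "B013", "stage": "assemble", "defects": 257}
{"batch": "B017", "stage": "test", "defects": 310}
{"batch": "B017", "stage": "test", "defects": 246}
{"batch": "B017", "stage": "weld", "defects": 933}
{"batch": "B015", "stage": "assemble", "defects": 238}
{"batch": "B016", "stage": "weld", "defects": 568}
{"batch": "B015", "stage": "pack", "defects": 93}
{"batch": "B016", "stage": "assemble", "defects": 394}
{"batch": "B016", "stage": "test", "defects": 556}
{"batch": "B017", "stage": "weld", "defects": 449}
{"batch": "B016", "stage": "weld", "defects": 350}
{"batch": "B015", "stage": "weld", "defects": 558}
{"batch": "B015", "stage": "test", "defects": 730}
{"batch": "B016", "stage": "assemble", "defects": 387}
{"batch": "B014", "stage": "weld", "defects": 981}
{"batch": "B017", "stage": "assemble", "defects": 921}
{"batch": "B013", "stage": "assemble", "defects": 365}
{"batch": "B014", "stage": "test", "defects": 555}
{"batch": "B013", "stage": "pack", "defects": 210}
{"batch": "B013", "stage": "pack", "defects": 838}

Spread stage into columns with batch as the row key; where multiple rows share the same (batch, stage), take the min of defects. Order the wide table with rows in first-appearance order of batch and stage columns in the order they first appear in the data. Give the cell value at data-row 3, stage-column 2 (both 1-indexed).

With rows in first-appearance order of batch, row 3 is batch=B015. stage columns in first-appearance order: test, weld, assemble, pack; column 2 is weld.
Long rows with batch=B015, stage=weld: min(419, 807, 558) = 419.

419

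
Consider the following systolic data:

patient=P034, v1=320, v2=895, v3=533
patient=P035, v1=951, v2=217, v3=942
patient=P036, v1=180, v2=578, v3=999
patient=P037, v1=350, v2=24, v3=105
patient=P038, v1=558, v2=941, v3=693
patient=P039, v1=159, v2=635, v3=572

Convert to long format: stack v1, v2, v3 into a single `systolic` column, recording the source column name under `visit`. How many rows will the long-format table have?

18

6 patient values × 3 melted columns = 18 rows.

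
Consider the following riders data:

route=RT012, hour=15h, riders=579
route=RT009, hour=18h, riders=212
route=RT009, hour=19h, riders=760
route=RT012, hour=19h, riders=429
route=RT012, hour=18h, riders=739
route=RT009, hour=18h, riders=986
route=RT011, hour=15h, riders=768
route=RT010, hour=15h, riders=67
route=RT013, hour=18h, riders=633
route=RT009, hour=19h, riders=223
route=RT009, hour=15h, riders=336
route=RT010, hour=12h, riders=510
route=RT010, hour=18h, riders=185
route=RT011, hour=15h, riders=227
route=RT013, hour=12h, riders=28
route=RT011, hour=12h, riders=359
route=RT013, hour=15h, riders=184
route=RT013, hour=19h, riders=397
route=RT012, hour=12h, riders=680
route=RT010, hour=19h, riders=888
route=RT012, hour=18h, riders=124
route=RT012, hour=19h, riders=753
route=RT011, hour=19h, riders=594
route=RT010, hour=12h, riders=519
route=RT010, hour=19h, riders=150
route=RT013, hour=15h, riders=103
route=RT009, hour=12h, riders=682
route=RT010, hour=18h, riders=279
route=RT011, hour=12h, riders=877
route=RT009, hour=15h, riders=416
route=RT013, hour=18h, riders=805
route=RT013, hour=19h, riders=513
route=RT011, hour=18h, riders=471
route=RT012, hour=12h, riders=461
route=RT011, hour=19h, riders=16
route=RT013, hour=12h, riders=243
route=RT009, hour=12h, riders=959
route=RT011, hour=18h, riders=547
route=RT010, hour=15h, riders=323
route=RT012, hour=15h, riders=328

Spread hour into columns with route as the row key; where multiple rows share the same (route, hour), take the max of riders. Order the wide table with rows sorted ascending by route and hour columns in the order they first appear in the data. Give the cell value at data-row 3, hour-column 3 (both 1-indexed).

594

With rows sorted ascending by route, row 3 is route=RT011. hour columns in first-appearance order: 15h, 18h, 19h, 12h; column 3 is 19h.
Long rows with route=RT011, hour=19h: max(594, 16) = 594.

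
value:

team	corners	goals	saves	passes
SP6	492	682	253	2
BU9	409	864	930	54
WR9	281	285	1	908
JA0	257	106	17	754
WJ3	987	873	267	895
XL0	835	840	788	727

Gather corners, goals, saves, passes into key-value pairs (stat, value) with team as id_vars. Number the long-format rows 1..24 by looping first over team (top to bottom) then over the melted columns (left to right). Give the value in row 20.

895

24 rows total (6 × 4). Row 20: index ⌊(20-1)/4⌋ = 4 into team → WJ3; (20-1) mod 4 = 3 into the melted columns → passes.
So row 20 is (WJ3, passes, 895); value = 895.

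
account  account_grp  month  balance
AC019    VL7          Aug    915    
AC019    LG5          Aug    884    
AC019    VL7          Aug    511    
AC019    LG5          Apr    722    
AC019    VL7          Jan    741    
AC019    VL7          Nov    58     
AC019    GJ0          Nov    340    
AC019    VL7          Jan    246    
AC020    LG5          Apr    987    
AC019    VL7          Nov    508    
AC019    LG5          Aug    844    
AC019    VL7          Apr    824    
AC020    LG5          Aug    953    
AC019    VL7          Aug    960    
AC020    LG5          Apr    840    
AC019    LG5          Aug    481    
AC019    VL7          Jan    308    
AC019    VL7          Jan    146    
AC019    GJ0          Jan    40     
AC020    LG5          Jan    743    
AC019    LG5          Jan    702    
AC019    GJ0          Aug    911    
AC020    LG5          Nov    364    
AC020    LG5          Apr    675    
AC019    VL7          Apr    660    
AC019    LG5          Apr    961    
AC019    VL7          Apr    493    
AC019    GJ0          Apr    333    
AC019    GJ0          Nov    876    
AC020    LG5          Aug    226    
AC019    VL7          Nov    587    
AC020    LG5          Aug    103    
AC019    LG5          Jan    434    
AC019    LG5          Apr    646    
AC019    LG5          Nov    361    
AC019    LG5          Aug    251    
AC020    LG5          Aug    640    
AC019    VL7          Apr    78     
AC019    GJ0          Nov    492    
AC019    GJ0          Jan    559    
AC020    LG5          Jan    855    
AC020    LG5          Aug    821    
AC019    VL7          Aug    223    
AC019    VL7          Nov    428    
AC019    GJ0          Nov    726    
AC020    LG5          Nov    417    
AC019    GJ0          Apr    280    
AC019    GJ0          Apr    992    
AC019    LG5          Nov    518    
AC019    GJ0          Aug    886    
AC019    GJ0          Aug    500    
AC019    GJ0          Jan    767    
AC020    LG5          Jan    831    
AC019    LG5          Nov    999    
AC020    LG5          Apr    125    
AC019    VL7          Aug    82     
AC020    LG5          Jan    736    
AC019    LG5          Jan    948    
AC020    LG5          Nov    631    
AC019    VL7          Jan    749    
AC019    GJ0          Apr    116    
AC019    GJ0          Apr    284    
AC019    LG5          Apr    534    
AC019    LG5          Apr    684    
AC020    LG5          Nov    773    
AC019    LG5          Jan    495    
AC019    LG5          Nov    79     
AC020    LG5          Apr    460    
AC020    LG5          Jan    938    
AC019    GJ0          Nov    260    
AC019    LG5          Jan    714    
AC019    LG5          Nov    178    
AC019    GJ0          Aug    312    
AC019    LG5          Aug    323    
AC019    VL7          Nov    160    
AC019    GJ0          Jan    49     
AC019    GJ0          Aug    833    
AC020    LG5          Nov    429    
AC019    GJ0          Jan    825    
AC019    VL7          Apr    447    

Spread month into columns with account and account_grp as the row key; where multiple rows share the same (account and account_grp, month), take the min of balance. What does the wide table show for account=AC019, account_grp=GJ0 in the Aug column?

Rows with account=AC019, account_grp=GJ0 and month=Aug: balance values are 911, 886, 500, 312, 833.
min(911, 886, 500, 312, 833) = 312.

312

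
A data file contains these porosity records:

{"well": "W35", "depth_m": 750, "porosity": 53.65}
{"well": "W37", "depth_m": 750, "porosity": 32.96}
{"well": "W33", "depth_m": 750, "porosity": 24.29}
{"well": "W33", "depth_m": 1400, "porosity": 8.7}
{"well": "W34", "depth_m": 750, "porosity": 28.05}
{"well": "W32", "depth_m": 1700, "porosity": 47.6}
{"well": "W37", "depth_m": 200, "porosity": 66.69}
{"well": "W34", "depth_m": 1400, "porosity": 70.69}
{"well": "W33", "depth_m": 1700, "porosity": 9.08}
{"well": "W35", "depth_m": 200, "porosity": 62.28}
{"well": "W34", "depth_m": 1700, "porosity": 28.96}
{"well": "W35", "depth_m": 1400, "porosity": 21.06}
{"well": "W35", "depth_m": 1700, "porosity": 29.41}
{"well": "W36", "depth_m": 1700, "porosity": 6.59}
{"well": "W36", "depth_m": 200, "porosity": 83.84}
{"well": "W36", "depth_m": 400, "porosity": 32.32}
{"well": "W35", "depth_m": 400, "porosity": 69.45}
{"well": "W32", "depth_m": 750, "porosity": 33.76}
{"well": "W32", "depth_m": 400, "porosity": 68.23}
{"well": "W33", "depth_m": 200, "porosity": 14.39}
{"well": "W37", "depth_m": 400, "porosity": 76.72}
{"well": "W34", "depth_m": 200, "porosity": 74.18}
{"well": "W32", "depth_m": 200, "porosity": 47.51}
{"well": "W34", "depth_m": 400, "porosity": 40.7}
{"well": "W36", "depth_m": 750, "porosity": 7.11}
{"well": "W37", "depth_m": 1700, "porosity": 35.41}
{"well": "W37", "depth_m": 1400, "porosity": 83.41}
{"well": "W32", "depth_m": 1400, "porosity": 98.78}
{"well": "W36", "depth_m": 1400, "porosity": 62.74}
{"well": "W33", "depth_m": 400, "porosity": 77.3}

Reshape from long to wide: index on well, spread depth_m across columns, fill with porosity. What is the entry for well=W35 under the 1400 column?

21.06

Wide layout: rows indexed by well, columns are the 5 distinct depth_m values (750, 1400, 1700, 200, 400).
Cell (well=W35, depth_m=1400) draws from the long row where well=W35 and depth_m=1400, which has porosity=21.06.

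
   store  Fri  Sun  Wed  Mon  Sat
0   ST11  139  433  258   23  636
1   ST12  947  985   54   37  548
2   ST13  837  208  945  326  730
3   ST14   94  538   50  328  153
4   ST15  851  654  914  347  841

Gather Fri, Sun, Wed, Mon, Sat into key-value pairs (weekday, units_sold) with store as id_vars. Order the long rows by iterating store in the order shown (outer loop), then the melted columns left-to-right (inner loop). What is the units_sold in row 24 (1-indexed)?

347

25 rows total (5 × 5). Row 24: index ⌊(24-1)/5⌋ = 4 into store → ST15; (24-1) mod 5 = 3 into the melted columns → Mon.
So row 24 is (ST15, Mon, 347); units_sold = 347.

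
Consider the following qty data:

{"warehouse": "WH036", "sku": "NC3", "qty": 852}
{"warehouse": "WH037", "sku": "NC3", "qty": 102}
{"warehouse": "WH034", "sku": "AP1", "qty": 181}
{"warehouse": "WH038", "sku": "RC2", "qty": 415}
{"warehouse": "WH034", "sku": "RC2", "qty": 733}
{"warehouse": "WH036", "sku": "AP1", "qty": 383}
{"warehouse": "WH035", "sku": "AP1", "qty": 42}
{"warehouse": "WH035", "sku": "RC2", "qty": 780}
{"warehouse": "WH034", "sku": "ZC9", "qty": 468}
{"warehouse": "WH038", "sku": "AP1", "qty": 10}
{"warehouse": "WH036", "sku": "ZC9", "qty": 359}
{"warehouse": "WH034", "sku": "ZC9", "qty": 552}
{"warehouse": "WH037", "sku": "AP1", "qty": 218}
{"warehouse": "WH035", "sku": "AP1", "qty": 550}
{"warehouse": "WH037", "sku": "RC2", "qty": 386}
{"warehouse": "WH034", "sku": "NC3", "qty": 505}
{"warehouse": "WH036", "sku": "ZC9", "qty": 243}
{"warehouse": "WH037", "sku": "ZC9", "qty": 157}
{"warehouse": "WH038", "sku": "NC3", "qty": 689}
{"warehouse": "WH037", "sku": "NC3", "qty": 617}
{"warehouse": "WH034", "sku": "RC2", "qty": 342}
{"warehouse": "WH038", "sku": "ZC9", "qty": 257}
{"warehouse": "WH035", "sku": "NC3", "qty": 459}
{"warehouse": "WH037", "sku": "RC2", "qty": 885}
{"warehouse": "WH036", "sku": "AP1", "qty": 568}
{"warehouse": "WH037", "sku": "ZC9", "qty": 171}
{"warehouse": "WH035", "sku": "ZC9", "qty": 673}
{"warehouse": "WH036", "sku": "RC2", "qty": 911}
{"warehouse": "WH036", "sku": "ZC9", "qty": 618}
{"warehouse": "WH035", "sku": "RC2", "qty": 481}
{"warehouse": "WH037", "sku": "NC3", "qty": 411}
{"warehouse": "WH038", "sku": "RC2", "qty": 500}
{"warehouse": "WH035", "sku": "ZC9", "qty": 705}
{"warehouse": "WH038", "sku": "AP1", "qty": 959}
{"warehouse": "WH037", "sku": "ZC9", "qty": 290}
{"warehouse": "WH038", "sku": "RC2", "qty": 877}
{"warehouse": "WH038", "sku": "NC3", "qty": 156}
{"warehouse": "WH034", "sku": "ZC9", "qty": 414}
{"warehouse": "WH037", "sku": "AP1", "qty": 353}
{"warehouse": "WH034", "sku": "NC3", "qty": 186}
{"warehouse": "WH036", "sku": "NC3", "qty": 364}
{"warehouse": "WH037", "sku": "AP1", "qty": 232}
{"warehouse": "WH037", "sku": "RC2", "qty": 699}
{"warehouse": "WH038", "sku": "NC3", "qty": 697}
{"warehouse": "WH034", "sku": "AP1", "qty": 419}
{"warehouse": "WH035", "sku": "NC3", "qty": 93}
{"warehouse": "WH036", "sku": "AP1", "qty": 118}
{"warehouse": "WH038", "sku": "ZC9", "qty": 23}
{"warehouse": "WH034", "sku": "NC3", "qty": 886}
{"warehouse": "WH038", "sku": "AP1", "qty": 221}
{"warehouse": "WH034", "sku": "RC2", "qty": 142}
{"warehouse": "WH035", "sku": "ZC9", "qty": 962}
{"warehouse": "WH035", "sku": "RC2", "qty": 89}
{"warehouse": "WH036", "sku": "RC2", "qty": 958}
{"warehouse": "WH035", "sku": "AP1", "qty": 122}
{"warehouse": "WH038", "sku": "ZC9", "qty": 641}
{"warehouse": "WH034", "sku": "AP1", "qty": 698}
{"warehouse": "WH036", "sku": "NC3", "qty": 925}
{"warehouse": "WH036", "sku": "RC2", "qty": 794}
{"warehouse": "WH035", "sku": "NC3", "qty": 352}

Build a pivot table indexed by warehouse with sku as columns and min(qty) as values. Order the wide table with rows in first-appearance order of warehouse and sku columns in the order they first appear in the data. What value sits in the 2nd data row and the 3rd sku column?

386

With rows in first-appearance order of warehouse, row 2 is warehouse=WH037. sku columns in first-appearance order: NC3, AP1, RC2, ZC9; column 3 is RC2.
Long rows with warehouse=WH037, sku=RC2: min(386, 885, 699) = 386.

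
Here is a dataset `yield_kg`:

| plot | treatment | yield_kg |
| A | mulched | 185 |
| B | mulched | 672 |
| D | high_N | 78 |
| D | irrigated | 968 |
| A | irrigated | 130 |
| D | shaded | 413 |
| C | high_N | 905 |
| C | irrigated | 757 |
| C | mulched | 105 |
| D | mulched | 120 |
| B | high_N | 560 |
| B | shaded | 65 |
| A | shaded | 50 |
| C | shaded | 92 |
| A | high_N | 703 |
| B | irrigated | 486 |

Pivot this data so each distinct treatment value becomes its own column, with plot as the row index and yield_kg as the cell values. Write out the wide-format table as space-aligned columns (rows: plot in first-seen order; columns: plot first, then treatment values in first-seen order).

Columns: plot plus the 4 distinct treatment values (mulched, high_N, irrigated, shaded).
For example, row A column mulched takes yield_kg=185 from the long row (A, mulched).

plot  mulched  high_N  irrigated  shaded
A     185      703     130        50    
B     672      560     486        65    
D     120      78      968        413   
C     105      905     757        92    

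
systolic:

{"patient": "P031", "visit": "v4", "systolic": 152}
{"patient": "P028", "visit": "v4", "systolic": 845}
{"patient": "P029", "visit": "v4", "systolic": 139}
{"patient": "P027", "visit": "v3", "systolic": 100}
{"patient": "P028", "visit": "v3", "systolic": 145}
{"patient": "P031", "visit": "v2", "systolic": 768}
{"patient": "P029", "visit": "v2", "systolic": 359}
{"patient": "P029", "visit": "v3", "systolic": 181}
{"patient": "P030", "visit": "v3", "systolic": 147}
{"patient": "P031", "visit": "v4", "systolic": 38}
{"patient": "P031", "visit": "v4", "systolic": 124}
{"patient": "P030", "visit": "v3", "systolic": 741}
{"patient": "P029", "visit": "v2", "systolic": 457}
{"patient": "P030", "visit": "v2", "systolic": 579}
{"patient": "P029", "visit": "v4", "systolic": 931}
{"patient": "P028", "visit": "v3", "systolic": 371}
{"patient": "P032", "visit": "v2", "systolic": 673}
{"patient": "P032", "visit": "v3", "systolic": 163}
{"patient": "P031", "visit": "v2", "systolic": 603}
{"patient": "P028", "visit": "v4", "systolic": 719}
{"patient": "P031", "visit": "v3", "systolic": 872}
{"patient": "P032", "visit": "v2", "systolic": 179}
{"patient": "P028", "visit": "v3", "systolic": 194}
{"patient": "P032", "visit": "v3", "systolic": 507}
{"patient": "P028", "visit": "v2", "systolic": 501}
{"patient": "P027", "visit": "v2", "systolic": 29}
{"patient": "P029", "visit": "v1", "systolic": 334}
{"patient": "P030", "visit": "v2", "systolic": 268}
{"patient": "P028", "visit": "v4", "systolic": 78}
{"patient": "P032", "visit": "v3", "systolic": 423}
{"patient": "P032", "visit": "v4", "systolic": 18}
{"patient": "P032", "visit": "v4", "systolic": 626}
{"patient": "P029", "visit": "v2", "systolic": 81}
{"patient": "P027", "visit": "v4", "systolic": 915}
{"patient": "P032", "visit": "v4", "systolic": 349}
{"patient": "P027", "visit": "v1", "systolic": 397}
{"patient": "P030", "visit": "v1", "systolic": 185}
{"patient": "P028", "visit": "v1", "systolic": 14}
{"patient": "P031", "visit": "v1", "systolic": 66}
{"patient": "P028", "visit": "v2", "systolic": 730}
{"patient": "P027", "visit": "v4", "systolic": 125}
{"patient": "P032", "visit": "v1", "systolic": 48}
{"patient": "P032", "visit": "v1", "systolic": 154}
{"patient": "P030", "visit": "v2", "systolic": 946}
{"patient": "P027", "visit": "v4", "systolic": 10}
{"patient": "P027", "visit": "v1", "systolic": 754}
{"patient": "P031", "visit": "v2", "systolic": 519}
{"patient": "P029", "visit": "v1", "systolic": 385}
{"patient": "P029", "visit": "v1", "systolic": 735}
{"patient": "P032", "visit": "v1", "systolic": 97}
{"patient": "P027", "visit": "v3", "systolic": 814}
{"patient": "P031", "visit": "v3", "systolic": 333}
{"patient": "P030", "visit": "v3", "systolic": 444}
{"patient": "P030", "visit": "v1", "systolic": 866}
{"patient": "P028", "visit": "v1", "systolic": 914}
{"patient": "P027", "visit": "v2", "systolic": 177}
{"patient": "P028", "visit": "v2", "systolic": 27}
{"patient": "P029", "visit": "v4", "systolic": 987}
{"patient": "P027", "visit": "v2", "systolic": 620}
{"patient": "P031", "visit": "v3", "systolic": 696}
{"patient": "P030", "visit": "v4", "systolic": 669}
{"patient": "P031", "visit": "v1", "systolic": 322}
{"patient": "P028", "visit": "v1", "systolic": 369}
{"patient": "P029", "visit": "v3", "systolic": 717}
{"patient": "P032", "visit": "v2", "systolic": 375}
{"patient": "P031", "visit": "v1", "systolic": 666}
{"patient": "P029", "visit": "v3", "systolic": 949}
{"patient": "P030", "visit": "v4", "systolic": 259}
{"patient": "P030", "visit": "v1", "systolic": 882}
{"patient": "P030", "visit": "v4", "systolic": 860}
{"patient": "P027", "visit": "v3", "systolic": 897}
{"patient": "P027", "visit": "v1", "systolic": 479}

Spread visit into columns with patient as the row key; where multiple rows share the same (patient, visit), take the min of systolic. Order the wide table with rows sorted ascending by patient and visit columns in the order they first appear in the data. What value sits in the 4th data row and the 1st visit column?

With rows sorted ascending by patient, row 4 is patient=P030. visit columns in first-appearance order: v4, v3, v2, v1; column 1 is v4.
Long rows with patient=P030, visit=v4: min(669, 259, 860) = 259.

259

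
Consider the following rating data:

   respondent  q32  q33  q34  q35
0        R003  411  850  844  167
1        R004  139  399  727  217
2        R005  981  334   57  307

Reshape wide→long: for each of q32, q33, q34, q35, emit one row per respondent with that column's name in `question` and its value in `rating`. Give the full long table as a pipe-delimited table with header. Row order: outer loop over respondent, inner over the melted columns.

| respondent | question | rating |
| R003 | q32 | 411 |
| R003 | q33 | 850 |
| R003 | q34 | 844 |
| R003 | q35 | 167 |
| R004 | q32 | 139 |
| R004 | q33 | 399 |
| R004 | q34 | 727 |
| R004 | q35 | 217 |
| R005 | q32 | 981 |
| R005 | q33 | 334 |
| R005 | q34 | 57 |
| R005 | q35 | 307 |

Each (respondent, column) pair becomes one row: 3 × 4 = 12 rows.
For example, (R003, q32) → rating=411.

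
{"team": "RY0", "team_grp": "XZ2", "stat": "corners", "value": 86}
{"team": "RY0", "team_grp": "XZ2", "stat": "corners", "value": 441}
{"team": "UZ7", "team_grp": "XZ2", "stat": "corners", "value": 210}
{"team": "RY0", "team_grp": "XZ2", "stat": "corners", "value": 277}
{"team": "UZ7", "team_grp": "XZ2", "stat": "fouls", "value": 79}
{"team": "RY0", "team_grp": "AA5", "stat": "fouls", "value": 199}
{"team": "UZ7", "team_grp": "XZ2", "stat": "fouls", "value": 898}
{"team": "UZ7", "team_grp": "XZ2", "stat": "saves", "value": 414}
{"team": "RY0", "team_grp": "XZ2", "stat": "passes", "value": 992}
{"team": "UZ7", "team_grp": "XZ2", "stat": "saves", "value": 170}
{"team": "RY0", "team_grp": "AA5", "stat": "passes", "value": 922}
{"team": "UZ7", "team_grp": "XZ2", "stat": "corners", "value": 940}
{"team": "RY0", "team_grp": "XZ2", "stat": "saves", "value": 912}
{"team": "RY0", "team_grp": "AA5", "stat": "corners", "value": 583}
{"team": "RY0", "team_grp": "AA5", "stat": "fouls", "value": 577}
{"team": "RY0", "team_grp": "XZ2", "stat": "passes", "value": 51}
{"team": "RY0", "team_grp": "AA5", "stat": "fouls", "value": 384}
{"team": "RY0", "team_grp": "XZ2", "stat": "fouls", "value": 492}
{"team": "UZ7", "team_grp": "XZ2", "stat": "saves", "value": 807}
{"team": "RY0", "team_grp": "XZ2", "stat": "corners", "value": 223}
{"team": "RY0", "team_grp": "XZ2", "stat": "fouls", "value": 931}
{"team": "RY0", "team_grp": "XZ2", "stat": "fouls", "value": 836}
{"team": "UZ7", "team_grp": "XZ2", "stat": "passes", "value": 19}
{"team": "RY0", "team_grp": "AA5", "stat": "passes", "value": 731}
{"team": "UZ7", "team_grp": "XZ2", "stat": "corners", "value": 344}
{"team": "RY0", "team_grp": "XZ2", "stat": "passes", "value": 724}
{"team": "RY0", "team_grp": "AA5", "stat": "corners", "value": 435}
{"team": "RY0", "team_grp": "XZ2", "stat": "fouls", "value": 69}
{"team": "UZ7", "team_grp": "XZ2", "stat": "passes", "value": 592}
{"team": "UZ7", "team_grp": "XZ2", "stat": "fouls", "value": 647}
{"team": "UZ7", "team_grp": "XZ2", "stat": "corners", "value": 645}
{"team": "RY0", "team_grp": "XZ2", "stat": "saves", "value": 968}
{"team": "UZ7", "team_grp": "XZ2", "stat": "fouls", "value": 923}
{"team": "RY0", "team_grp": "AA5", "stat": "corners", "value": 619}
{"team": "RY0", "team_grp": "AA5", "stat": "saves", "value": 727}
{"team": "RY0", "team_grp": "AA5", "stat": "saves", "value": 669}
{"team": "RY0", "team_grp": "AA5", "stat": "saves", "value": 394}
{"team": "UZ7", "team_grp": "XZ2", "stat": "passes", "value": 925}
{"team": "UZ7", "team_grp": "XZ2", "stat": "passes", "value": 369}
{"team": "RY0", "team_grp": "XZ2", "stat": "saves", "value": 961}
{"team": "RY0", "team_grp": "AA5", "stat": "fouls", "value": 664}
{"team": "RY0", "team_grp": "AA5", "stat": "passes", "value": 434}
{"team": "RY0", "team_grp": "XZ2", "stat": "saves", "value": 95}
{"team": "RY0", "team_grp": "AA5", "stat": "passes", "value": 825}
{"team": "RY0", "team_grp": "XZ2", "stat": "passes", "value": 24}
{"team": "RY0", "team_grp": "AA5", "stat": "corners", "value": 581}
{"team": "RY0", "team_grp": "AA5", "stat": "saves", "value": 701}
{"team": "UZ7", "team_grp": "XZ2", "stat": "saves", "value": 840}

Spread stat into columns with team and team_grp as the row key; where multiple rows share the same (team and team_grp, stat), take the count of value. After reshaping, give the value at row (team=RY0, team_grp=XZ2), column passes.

Rows with team=RY0, team_grp=XZ2 and stat=passes: value values are 992, 51, 724, 24.
4 rows match — count = 4.

4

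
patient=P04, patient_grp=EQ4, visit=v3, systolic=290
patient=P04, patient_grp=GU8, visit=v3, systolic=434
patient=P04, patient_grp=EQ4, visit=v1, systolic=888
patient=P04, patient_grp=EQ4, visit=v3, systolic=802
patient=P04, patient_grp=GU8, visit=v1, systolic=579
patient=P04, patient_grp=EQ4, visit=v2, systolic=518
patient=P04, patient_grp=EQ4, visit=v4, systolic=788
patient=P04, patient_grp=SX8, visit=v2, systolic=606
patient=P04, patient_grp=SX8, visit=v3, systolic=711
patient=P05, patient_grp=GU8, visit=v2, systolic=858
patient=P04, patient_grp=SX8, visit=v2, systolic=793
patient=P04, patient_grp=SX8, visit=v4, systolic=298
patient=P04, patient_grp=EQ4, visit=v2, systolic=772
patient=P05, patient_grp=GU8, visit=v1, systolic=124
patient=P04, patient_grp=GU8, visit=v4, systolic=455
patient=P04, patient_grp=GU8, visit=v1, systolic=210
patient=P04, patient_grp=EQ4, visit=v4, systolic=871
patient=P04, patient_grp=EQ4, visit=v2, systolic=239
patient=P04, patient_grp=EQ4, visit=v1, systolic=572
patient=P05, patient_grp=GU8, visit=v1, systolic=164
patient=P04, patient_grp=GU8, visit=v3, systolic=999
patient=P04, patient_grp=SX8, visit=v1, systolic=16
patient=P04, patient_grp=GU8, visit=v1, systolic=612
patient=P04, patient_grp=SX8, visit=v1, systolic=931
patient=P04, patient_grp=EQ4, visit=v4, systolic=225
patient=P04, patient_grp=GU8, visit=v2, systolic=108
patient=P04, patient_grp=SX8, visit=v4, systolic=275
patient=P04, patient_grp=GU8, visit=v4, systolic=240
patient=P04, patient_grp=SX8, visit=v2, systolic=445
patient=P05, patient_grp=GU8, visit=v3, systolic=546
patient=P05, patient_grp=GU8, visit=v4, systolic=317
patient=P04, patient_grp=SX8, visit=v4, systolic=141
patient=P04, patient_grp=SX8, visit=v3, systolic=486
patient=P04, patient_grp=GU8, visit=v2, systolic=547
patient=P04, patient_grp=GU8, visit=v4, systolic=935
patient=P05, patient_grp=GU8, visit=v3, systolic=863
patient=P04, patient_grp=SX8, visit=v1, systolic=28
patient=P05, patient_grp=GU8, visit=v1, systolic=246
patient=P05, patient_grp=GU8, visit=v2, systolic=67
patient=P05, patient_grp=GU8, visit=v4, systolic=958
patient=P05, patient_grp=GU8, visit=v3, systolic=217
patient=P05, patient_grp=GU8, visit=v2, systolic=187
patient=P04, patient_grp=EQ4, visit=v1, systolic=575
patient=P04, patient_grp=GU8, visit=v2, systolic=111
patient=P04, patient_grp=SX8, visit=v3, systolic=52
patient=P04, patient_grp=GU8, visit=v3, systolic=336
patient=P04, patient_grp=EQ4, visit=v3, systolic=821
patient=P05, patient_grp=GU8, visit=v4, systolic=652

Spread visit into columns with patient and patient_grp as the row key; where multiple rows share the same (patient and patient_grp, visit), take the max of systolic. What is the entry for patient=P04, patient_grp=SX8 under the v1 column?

Rows with patient=P04, patient_grp=SX8 and visit=v1: systolic values are 16, 931, 28.
max(16, 931, 28) = 931.

931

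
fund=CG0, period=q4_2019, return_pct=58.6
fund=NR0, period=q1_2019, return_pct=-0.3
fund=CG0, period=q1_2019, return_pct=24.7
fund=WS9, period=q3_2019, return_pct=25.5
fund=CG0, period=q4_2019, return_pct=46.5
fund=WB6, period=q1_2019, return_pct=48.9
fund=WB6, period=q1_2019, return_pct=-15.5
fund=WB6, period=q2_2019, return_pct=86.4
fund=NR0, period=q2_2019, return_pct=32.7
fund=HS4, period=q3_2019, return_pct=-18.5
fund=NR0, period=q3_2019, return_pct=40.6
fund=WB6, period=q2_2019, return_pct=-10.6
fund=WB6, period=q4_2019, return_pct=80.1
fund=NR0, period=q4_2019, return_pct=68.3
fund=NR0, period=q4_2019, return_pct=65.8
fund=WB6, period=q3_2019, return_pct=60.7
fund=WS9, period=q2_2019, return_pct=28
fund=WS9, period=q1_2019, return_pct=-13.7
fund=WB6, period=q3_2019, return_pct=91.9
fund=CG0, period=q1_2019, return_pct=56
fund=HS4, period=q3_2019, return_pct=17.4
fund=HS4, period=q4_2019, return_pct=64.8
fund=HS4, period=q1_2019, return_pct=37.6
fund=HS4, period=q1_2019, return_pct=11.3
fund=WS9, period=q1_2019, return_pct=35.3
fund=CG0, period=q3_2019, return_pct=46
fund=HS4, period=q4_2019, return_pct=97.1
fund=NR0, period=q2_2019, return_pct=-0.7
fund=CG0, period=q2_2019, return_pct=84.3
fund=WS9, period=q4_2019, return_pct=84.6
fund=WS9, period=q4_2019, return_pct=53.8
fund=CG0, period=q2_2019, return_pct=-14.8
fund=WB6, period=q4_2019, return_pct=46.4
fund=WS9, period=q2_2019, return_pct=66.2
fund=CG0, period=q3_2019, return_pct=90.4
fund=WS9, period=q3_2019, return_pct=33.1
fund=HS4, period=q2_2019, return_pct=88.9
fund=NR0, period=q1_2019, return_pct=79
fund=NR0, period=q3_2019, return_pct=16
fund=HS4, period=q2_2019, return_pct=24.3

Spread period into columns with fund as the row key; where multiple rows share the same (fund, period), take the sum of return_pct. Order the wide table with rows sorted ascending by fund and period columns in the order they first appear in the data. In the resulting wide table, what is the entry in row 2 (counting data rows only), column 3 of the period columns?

-1.1

With rows sorted ascending by fund, row 2 is fund=HS4. period columns in first-appearance order: q4_2019, q1_2019, q3_2019, q2_2019; column 3 is q3_2019.
Long rows with fund=HS4, period=q3_2019: -18.5 + 17.4 = -1.1.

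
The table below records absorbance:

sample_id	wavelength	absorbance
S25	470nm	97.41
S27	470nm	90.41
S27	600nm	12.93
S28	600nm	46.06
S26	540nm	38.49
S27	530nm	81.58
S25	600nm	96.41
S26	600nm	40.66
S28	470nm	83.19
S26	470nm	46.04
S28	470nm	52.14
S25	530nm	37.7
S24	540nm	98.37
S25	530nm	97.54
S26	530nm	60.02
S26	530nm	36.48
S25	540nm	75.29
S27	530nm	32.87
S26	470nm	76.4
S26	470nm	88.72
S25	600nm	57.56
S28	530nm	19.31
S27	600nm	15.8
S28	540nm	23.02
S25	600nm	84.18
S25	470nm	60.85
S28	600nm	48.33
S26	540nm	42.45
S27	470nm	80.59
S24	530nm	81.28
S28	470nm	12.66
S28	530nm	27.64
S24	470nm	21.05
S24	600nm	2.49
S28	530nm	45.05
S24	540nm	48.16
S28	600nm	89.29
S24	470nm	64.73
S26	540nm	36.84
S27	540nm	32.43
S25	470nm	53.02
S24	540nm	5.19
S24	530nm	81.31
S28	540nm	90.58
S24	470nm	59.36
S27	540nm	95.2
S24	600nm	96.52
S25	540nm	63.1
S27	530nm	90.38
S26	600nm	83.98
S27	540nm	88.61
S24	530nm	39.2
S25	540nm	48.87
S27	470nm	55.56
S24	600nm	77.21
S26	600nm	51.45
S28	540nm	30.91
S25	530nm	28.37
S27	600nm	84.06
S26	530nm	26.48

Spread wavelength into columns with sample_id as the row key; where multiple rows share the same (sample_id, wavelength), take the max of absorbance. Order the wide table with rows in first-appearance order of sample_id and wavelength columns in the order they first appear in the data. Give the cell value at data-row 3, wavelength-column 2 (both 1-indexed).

With rows in first-appearance order of sample_id, row 3 is sample_id=S28. wavelength columns in first-appearance order: 470nm, 600nm, 540nm, 530nm; column 2 is 600nm.
Long rows with sample_id=S28, wavelength=600nm: max(46.06, 48.33, 89.29) = 89.29.

89.29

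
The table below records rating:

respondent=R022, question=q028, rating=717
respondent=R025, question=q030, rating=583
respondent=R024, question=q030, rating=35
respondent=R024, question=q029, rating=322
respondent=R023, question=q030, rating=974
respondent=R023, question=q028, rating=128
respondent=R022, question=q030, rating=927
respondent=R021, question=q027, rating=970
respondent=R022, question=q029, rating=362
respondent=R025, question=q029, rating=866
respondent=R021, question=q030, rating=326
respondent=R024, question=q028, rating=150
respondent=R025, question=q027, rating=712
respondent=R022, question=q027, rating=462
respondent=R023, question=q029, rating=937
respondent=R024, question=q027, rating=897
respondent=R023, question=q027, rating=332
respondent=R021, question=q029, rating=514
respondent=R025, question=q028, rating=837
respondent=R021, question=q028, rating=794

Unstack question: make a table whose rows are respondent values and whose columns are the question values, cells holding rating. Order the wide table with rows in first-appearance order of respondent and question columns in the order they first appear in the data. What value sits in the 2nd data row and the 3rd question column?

866

With rows in first-appearance order of respondent, row 2 is respondent=R025. question columns in first-appearance order: q028, q030, q029, q027; column 3 is q029.
Long rows with respondent=R025, question=q029: rating = 866.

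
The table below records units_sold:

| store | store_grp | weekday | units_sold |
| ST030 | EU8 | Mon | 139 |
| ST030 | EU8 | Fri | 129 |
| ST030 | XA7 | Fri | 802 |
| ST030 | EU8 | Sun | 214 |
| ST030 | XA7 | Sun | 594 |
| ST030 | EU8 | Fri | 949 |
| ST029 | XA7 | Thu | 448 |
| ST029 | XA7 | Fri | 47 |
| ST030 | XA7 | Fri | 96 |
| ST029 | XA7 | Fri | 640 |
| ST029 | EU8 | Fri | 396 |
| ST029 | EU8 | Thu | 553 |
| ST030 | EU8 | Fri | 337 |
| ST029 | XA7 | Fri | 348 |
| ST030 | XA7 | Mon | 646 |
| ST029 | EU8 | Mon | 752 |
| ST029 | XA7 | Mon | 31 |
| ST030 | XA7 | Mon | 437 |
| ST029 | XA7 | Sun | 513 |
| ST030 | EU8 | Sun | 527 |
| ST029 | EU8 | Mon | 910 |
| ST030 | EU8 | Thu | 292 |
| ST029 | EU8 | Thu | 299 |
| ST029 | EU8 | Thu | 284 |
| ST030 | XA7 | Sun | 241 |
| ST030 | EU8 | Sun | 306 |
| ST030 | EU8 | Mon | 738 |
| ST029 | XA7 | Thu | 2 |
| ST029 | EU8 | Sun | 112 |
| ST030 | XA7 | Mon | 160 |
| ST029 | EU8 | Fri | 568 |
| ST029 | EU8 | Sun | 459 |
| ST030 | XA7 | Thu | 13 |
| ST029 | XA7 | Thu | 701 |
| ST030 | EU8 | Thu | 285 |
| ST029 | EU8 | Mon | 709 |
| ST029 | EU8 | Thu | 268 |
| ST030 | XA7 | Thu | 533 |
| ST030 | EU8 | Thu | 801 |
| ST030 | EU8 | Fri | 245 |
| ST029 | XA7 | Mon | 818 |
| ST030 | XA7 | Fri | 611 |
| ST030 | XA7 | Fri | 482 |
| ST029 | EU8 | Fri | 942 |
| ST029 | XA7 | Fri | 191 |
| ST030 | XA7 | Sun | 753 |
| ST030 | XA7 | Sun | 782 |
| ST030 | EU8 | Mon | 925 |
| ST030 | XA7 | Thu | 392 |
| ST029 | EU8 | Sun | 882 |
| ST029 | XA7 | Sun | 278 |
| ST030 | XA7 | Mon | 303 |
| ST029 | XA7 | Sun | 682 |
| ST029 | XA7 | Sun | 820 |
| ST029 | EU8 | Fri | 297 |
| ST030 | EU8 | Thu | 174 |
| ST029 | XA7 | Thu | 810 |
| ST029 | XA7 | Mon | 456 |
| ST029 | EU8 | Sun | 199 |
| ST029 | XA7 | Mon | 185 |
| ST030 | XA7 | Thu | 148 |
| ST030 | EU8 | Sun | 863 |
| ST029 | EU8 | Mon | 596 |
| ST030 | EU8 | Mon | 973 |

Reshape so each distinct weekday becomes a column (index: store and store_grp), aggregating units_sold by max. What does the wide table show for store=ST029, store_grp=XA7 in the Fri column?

Rows with store=ST029, store_grp=XA7 and weekday=Fri: units_sold values are 47, 640, 348, 191.
max(47, 640, 348, 191) = 640.

640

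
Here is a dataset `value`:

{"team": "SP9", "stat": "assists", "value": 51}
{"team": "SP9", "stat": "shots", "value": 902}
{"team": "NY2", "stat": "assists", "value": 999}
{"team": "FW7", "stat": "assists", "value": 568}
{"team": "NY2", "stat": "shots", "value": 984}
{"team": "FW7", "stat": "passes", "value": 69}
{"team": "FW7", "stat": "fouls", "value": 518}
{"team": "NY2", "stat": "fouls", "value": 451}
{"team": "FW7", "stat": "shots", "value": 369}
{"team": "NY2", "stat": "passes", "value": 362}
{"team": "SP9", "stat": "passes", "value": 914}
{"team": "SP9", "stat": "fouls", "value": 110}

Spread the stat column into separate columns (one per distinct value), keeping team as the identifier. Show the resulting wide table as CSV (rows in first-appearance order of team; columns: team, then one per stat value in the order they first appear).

Columns: team plus the 4 distinct stat values (assists, shots, passes, fouls).
For example, row SP9 column assists takes value=51 from the long row (SP9, assists).

team,assists,shots,passes,fouls
SP9,51,902,914,110
NY2,999,984,362,451
FW7,568,369,69,518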